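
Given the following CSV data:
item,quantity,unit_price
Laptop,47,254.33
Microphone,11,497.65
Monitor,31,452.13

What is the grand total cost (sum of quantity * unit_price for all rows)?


Computing row totals:
  Laptop: 47 * 254.33 = 11953.51
  Microphone: 11 * 497.65 = 5474.15
  Monitor: 31 * 452.13 = 14016.03
Grand total = 11953.51 + 5474.15 + 14016.03 = 31443.69

ANSWER: 31443.69


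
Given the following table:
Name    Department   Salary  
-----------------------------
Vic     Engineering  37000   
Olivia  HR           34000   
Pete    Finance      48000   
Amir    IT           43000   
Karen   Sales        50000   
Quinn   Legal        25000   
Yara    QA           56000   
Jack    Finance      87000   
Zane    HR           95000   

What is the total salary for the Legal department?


Legal department members:
  Quinn: 25000
Total = 25000 = 25000

ANSWER: 25000


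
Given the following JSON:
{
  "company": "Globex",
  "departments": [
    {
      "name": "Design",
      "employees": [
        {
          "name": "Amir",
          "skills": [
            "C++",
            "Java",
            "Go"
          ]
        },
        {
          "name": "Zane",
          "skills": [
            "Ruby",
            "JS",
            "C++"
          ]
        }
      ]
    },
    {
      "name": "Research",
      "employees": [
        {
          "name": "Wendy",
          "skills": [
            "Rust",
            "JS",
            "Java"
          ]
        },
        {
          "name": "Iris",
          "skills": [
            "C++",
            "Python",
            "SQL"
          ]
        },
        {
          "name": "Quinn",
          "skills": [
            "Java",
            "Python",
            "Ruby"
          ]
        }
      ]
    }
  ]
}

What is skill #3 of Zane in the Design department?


Path: departments[0].employees[1].skills[2]
Value: C++

ANSWER: C++


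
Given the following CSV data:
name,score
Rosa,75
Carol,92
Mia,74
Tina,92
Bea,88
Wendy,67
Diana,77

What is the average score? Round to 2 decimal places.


Scores: 75, 92, 74, 92, 88, 67, 77
Sum = 565
Count = 7
Average = 565 / 7 = 80.71

ANSWER: 80.71


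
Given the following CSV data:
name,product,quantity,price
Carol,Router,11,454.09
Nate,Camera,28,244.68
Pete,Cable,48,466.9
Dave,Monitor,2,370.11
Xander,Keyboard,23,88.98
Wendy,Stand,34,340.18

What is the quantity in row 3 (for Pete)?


Row 3: Pete
Column 'quantity' = 48

ANSWER: 48


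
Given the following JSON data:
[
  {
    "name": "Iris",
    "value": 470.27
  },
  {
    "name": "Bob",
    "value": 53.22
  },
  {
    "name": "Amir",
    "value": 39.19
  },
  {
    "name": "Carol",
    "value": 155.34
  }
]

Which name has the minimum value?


Comparing values:
  Iris: 470.27
  Bob: 53.22
  Amir: 39.19
  Carol: 155.34
Minimum: Amir (39.19)

ANSWER: Amir


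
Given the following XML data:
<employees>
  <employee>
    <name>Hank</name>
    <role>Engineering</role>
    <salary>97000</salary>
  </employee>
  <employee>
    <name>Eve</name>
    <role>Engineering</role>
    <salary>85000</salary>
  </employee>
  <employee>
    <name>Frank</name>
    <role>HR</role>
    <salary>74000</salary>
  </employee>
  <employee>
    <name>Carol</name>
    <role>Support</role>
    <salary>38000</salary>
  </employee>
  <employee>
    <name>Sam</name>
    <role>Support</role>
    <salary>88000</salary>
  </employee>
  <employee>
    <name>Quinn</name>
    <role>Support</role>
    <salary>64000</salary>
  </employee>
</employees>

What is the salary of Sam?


Searching for <employee> with <name>Sam</name>
Found at position 5
<salary>88000</salary>

ANSWER: 88000


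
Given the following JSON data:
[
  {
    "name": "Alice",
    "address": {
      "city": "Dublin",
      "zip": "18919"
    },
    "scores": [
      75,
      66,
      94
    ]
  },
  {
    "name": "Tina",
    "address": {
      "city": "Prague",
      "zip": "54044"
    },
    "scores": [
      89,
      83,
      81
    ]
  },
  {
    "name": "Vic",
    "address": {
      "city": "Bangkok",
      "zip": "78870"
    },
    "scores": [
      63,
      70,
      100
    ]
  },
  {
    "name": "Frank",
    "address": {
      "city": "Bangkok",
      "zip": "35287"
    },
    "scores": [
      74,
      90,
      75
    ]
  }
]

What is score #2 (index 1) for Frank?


Path: records[3].scores[1]
Value: 90

ANSWER: 90


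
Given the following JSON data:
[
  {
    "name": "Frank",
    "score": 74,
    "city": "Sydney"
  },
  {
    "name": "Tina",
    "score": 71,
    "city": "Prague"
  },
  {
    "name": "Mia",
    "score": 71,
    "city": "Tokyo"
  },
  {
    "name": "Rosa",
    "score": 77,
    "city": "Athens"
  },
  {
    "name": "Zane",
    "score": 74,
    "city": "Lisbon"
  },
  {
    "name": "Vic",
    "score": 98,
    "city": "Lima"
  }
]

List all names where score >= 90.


Filtering records where score >= 90:
  Frank (score=74) -> no
  Tina (score=71) -> no
  Mia (score=71) -> no
  Rosa (score=77) -> no
  Zane (score=74) -> no
  Vic (score=98) -> YES


ANSWER: Vic


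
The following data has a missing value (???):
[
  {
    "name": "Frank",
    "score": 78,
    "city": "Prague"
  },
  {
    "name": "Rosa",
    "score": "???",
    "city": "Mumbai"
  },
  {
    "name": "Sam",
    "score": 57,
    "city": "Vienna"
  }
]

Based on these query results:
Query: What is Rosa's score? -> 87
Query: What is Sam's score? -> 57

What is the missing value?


The missing value is Rosa's score
From query: Rosa's score = 87

ANSWER: 87


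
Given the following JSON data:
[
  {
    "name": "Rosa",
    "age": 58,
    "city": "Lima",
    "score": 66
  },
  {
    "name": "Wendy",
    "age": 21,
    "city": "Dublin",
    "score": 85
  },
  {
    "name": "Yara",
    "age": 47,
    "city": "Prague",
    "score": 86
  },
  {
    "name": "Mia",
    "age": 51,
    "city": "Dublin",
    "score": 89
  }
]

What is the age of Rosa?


Looking up record where name = Rosa
Record index: 0
Field 'age' = 58

ANSWER: 58


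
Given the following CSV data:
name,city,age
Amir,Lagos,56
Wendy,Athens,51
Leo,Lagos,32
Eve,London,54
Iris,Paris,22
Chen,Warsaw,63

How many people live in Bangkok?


Scanning city column for 'Bangkok':
Total matches: 0

ANSWER: 0


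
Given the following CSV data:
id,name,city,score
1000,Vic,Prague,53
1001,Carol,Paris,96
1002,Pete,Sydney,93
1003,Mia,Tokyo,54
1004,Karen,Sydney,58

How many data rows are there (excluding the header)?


Counting rows (excluding header):
Header: id,name,city,score
Data rows: 5

ANSWER: 5


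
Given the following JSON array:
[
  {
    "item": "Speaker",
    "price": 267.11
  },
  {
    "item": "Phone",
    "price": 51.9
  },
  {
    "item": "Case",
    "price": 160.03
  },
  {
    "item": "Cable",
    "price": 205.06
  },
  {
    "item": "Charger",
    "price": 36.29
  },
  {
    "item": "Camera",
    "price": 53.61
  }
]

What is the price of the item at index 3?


Array index 3 -> Cable
price = 205.06

ANSWER: 205.06


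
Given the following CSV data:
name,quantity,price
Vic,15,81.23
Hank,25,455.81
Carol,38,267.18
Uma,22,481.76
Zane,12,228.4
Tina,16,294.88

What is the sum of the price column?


Values in 'price' column:
  Row 1: 81.23
  Row 2: 455.81
  Row 3: 267.18
  Row 4: 481.76
  Row 5: 228.4
  Row 6: 294.88
Sum = 81.23 + 455.81 + 267.18 + 481.76 + 228.4 + 294.88 = 1809.26

ANSWER: 1809.26


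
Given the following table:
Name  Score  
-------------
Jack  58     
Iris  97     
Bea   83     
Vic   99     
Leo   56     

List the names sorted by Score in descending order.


Sorting by Score (descending):
  Vic: 99
  Iris: 97
  Bea: 83
  Jack: 58
  Leo: 56


ANSWER: Vic, Iris, Bea, Jack, Leo


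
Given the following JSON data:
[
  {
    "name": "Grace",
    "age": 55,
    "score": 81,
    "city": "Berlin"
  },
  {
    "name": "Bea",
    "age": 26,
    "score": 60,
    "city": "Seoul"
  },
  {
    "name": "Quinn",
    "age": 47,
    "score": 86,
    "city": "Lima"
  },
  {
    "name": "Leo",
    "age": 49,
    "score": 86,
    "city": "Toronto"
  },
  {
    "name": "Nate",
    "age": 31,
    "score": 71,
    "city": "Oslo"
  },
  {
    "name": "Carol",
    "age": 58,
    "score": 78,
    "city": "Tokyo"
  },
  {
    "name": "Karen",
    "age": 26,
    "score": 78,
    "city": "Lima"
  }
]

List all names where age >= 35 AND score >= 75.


Checking both conditions:
  Grace (age=55, score=81) -> YES
  Bea (age=26, score=60) -> no
  Quinn (age=47, score=86) -> YES
  Leo (age=49, score=86) -> YES
  Nate (age=31, score=71) -> no
  Carol (age=58, score=78) -> YES
  Karen (age=26, score=78) -> no


ANSWER: Grace, Quinn, Leo, Carol


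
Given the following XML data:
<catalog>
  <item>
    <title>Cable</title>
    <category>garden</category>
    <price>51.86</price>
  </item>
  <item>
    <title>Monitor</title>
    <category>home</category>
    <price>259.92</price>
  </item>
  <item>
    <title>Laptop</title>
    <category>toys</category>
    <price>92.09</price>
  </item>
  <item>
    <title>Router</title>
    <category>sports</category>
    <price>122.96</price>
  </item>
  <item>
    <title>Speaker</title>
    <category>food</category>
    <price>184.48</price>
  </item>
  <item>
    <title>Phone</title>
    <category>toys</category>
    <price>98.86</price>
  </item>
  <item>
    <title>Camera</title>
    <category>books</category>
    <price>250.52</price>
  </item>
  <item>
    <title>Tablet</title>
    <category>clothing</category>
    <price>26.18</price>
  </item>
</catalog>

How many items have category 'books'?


Scanning <item> elements for <category>books</category>:
  Item 7: Camera -> MATCH
Count: 1

ANSWER: 1


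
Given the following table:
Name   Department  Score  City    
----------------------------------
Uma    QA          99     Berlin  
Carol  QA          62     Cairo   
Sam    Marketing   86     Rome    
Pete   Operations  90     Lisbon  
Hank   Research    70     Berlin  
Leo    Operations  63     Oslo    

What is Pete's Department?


Row 4: Pete
Department = Operations

ANSWER: Operations


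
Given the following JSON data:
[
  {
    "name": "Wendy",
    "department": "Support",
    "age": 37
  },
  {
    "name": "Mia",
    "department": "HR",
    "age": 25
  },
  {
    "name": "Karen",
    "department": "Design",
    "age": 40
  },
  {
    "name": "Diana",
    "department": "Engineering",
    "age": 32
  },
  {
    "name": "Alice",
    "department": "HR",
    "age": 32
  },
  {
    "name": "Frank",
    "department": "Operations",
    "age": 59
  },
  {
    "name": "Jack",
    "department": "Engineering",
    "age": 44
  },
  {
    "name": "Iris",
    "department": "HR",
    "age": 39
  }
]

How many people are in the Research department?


Scanning records for department = Research
  No matches found
Count: 0

ANSWER: 0


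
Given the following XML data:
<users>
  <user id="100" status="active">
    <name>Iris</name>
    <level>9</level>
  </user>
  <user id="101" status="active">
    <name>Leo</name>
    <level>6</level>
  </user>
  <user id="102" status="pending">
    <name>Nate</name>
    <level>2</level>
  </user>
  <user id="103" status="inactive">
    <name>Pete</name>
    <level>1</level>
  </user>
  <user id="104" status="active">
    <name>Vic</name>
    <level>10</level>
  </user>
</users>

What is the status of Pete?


Finding user with name = Pete
user id="103" status="inactive"

ANSWER: inactive


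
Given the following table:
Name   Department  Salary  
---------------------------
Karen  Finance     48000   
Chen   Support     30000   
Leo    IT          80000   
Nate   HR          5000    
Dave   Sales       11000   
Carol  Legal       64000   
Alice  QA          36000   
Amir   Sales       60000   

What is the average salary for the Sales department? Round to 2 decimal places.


Sales department members:
  Dave: 11000
  Amir: 60000
Sum = 71000
Count = 2
Average = 71000 / 2 = 35500.00

ANSWER: 35500.00


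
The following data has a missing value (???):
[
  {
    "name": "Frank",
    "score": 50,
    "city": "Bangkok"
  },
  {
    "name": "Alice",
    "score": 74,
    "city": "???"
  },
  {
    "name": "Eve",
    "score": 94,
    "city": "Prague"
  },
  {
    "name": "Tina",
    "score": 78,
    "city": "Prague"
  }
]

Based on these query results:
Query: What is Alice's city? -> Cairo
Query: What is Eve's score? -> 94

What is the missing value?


The missing value is Alice's city
From query: Alice's city = Cairo

ANSWER: Cairo


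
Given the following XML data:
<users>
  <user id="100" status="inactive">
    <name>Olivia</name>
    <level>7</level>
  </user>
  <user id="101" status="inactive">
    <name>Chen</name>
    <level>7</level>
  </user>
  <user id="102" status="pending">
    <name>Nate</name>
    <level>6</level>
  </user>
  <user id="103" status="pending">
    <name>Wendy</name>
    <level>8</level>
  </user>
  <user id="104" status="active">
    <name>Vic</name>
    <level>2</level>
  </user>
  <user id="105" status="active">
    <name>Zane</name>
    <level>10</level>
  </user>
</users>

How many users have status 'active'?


Counting users with status='active':
  Vic (id=104) -> MATCH
  Zane (id=105) -> MATCH
Count: 2

ANSWER: 2


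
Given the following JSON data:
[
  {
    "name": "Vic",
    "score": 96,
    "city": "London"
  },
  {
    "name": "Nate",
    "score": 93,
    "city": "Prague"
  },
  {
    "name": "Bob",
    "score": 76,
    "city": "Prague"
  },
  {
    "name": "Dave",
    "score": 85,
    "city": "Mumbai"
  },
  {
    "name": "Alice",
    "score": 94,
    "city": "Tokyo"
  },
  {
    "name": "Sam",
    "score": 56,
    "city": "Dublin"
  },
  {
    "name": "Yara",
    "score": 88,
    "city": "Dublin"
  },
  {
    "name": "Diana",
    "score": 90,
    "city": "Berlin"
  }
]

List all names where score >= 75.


Filtering records where score >= 75:
  Vic (score=96) -> YES
  Nate (score=93) -> YES
  Bob (score=76) -> YES
  Dave (score=85) -> YES
  Alice (score=94) -> YES
  Sam (score=56) -> no
  Yara (score=88) -> YES
  Diana (score=90) -> YES


ANSWER: Vic, Nate, Bob, Dave, Alice, Yara, Diana


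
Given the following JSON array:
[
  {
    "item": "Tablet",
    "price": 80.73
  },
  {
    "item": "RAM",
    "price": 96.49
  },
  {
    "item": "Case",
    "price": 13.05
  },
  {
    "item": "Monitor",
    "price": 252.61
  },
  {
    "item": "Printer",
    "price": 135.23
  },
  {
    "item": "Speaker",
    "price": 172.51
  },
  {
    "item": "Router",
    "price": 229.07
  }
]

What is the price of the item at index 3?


Array index 3 -> Monitor
price = 252.61

ANSWER: 252.61


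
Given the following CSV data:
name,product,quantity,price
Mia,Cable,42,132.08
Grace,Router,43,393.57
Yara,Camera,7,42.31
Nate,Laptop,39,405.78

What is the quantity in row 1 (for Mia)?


Row 1: Mia
Column 'quantity' = 42

ANSWER: 42


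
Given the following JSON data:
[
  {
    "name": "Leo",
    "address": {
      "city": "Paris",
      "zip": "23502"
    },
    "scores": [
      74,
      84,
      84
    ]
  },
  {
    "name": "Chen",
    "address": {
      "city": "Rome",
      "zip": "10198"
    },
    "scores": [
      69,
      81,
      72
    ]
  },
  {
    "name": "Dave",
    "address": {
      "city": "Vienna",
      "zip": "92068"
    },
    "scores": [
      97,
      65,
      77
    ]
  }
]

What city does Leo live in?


Path: records[0].address.city
Value: Paris

ANSWER: Paris


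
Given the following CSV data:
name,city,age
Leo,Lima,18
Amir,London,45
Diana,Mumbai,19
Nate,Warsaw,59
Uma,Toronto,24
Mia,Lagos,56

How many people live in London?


Scanning city column for 'London':
  Row 2: Amir -> MATCH
Total matches: 1

ANSWER: 1


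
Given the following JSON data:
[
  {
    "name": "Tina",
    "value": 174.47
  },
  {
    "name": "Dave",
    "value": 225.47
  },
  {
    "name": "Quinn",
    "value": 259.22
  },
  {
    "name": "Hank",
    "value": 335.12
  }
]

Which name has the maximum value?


Comparing values:
  Tina: 174.47
  Dave: 225.47
  Quinn: 259.22
  Hank: 335.12
Maximum: Hank (335.12)

ANSWER: Hank


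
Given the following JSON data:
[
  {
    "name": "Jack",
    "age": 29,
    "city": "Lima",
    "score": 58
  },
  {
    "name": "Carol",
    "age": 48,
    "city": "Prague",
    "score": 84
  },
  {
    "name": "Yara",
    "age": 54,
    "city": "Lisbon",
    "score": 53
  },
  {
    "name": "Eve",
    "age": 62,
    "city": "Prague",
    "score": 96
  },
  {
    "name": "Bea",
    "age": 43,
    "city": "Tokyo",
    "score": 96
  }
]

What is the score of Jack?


Looking up record where name = Jack
Record index: 0
Field 'score' = 58

ANSWER: 58


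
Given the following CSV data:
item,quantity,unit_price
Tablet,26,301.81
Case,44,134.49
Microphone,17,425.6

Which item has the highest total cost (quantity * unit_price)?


Computing row totals:
  Tablet: 7847.06
  Case: 5917.56
  Microphone: 7235.2
Maximum: Tablet (7847.06)

ANSWER: Tablet


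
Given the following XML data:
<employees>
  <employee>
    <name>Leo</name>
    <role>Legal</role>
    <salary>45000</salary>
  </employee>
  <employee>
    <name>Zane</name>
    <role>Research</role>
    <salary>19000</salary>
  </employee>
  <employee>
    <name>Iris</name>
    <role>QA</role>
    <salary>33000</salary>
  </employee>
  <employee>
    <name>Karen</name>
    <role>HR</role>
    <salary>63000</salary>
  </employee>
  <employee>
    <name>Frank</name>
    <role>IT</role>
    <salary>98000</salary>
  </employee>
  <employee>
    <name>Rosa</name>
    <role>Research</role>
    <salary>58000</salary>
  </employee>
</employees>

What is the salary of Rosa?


Searching for <employee> with <name>Rosa</name>
Found at position 6
<salary>58000</salary>

ANSWER: 58000


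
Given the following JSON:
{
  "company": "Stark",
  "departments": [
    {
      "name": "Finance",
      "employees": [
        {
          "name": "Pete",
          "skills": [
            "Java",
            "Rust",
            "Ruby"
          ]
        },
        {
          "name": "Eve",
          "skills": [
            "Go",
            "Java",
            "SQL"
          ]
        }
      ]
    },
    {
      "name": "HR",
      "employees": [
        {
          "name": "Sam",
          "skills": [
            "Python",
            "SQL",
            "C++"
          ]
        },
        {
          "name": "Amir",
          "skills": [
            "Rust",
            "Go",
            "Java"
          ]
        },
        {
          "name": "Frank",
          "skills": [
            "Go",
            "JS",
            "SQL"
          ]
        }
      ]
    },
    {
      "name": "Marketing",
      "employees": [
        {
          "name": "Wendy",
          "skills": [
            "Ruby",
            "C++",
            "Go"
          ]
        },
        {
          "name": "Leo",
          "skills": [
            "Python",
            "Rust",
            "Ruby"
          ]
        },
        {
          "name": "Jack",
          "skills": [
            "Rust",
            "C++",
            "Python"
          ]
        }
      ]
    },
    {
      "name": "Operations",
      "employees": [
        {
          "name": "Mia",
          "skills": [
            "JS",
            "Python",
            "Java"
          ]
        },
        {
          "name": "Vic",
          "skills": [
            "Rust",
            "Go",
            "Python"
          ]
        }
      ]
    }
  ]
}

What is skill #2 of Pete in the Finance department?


Path: departments[0].employees[0].skills[1]
Value: Rust

ANSWER: Rust


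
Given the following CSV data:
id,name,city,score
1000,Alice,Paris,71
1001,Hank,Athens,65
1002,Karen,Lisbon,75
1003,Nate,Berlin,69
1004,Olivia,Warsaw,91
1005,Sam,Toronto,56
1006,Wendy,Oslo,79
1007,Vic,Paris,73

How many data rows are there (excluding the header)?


Counting rows (excluding header):
Header: id,name,city,score
Data rows: 8

ANSWER: 8


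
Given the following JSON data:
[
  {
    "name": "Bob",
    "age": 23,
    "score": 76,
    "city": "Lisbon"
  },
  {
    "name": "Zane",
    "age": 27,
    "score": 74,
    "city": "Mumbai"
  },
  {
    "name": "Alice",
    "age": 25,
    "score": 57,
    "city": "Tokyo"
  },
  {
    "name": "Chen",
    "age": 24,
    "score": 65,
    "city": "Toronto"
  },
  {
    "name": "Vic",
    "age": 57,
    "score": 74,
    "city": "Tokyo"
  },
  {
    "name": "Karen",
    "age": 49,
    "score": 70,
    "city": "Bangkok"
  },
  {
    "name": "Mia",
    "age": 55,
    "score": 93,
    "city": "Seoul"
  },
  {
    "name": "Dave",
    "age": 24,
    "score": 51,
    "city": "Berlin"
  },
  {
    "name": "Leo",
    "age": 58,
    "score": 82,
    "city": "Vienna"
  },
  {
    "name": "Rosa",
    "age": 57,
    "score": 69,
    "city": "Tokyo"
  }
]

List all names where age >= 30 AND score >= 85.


Checking both conditions:
  Bob (age=23, score=76) -> no
  Zane (age=27, score=74) -> no
  Alice (age=25, score=57) -> no
  Chen (age=24, score=65) -> no
  Vic (age=57, score=74) -> no
  Karen (age=49, score=70) -> no
  Mia (age=55, score=93) -> YES
  Dave (age=24, score=51) -> no
  Leo (age=58, score=82) -> no
  Rosa (age=57, score=69) -> no


ANSWER: Mia


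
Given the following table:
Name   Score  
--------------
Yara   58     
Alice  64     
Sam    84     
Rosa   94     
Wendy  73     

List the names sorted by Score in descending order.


Sorting by Score (descending):
  Rosa: 94
  Sam: 84
  Wendy: 73
  Alice: 64
  Yara: 58


ANSWER: Rosa, Sam, Wendy, Alice, Yara


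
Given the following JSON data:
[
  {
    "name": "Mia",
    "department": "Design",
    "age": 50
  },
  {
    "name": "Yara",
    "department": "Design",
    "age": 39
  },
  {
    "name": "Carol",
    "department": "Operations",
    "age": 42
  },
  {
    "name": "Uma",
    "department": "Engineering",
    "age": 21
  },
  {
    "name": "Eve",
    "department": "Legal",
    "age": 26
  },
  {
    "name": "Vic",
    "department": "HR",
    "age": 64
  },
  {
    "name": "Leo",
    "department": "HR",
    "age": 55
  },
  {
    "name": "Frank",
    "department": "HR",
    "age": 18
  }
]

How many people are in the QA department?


Scanning records for department = QA
  No matches found
Count: 0

ANSWER: 0


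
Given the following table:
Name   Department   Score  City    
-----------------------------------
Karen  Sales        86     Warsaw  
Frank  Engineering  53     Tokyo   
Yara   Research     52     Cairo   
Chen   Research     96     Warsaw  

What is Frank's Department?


Row 2: Frank
Department = Engineering

ANSWER: Engineering


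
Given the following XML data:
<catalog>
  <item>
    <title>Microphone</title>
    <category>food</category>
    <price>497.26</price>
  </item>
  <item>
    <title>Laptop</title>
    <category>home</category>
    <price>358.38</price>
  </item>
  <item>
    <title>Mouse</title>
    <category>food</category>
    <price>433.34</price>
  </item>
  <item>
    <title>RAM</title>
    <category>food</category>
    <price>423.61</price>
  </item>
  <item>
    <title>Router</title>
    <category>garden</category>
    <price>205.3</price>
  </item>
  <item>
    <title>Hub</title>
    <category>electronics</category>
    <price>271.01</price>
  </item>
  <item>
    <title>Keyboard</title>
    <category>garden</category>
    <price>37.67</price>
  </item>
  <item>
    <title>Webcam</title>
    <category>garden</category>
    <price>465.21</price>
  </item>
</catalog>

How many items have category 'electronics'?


Scanning <item> elements for <category>electronics</category>:
  Item 6: Hub -> MATCH
Count: 1

ANSWER: 1


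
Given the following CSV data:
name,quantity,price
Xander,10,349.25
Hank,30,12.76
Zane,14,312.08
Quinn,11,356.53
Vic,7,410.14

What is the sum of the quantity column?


Values in 'quantity' column:
  Row 1: 10
  Row 2: 30
  Row 3: 14
  Row 4: 11
  Row 5: 7
Sum = 10 + 30 + 14 + 11 + 7 = 72

ANSWER: 72


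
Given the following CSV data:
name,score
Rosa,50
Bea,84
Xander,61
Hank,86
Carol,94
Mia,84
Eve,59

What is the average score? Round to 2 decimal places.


Scores: 50, 84, 61, 86, 94, 84, 59
Sum = 518
Count = 7
Average = 518 / 7 = 74.00

ANSWER: 74.00


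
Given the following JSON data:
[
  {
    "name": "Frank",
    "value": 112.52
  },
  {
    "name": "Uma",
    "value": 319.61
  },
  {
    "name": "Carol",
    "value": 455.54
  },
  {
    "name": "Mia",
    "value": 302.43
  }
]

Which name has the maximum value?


Comparing values:
  Frank: 112.52
  Uma: 319.61
  Carol: 455.54
  Mia: 302.43
Maximum: Carol (455.54)

ANSWER: Carol


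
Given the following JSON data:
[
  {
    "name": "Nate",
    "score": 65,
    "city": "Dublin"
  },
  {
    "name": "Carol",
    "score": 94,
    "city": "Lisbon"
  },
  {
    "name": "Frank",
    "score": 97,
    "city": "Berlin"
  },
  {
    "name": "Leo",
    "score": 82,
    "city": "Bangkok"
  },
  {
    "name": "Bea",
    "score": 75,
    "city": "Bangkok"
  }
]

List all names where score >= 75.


Filtering records where score >= 75:
  Nate (score=65) -> no
  Carol (score=94) -> YES
  Frank (score=97) -> YES
  Leo (score=82) -> YES
  Bea (score=75) -> YES


ANSWER: Carol, Frank, Leo, Bea


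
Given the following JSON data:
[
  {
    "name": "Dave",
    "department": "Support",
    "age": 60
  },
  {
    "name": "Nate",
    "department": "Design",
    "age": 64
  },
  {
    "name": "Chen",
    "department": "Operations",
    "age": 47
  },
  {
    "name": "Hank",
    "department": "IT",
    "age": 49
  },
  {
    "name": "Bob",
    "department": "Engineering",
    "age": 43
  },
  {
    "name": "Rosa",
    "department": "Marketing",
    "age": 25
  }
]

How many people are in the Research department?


Scanning records for department = Research
  No matches found
Count: 0

ANSWER: 0


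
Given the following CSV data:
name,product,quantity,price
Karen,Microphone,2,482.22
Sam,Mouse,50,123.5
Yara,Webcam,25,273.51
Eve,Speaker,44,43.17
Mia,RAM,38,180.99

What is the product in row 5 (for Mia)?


Row 5: Mia
Column 'product' = RAM

ANSWER: RAM


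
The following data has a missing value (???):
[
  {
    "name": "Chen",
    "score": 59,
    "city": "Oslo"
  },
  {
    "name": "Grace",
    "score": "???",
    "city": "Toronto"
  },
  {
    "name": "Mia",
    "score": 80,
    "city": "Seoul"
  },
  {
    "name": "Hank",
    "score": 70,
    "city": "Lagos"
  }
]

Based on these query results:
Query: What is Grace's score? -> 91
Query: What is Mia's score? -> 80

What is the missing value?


The missing value is Grace's score
From query: Grace's score = 91

ANSWER: 91


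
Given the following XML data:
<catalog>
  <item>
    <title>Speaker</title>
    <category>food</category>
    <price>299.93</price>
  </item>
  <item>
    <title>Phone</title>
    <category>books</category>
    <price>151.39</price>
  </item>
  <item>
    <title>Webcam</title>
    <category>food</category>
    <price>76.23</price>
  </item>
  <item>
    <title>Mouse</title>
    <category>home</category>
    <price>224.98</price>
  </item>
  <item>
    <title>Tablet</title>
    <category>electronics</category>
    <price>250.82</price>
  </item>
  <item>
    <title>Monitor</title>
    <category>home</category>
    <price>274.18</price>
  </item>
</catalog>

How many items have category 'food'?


Scanning <item> elements for <category>food</category>:
  Item 1: Speaker -> MATCH
  Item 3: Webcam -> MATCH
Count: 2

ANSWER: 2


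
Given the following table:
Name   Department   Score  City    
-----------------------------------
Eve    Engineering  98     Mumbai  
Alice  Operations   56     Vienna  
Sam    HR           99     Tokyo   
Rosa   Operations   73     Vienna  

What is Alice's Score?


Row 2: Alice
Score = 56

ANSWER: 56


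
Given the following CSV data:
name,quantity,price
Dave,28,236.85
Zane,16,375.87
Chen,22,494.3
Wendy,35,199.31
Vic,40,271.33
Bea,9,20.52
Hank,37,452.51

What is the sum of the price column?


Values in 'price' column:
  Row 1: 236.85
  Row 2: 375.87
  Row 3: 494.3
  Row 4: 199.31
  Row 5: 271.33
  Row 6: 20.52
  Row 7: 452.51
Sum = 236.85 + 375.87 + 494.3 + 199.31 + 271.33 + 20.52 + 452.51 = 2050.69

ANSWER: 2050.69


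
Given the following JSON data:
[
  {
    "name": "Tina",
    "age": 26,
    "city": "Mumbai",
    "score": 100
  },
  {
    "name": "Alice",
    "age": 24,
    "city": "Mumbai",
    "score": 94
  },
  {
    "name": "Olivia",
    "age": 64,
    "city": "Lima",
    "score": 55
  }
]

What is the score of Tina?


Looking up record where name = Tina
Record index: 0
Field 'score' = 100

ANSWER: 100


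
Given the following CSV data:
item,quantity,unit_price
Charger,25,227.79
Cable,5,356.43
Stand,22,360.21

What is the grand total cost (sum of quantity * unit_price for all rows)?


Computing row totals:
  Charger: 25 * 227.79 = 5694.75
  Cable: 5 * 356.43 = 1782.15
  Stand: 22 * 360.21 = 7924.62
Grand total = 5694.75 + 1782.15 + 7924.62 = 15401.52

ANSWER: 15401.52


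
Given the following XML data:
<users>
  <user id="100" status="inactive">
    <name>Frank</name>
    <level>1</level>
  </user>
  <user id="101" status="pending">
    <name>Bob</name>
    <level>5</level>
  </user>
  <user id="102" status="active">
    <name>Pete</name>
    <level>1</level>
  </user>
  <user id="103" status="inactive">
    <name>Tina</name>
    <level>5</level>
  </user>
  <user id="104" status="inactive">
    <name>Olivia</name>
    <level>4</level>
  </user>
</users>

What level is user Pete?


Finding user: Pete
<level>1</level>

ANSWER: 1


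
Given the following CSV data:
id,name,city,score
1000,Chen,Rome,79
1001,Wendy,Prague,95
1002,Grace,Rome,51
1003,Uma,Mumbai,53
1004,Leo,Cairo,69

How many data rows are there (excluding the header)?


Counting rows (excluding header):
Header: id,name,city,score
Data rows: 5

ANSWER: 5


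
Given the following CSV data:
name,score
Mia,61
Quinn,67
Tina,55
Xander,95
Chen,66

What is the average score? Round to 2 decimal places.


Scores: 61, 67, 55, 95, 66
Sum = 344
Count = 5
Average = 344 / 5 = 68.80

ANSWER: 68.80


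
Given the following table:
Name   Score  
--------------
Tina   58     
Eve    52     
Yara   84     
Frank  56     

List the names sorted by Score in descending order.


Sorting by Score (descending):
  Yara: 84
  Tina: 58
  Frank: 56
  Eve: 52


ANSWER: Yara, Tina, Frank, Eve


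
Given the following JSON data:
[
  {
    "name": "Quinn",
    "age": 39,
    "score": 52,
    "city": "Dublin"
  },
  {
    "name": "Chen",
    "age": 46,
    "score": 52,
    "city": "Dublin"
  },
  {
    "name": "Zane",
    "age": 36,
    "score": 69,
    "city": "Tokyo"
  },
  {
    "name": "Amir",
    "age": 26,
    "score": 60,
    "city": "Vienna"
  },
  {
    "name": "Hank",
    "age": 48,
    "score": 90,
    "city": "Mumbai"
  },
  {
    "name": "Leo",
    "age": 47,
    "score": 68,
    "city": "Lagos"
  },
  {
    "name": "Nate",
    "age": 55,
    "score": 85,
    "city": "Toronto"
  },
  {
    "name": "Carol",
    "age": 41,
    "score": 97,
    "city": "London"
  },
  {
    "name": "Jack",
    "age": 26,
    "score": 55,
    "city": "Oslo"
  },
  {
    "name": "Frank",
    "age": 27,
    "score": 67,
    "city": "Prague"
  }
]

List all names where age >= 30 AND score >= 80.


Checking both conditions:
  Quinn (age=39, score=52) -> no
  Chen (age=46, score=52) -> no
  Zane (age=36, score=69) -> no
  Amir (age=26, score=60) -> no
  Hank (age=48, score=90) -> YES
  Leo (age=47, score=68) -> no
  Nate (age=55, score=85) -> YES
  Carol (age=41, score=97) -> YES
  Jack (age=26, score=55) -> no
  Frank (age=27, score=67) -> no


ANSWER: Hank, Nate, Carol


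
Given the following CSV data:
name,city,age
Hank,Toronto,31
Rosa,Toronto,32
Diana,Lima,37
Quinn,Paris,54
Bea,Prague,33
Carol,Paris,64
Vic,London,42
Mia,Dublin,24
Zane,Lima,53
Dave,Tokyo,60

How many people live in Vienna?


Scanning city column for 'Vienna':
Total matches: 0

ANSWER: 0


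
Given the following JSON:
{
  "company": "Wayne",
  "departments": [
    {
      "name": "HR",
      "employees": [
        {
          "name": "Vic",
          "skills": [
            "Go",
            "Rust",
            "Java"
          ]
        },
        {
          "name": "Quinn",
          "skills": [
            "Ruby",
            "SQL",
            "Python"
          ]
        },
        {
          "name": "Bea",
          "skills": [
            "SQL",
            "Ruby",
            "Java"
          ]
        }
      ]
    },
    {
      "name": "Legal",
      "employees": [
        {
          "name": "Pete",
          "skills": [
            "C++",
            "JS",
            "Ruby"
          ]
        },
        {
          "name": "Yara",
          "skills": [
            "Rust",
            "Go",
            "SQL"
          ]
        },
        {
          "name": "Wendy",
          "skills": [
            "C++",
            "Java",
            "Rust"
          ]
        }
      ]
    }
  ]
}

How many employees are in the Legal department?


Path: departments[1].employees
Count: 3

ANSWER: 3


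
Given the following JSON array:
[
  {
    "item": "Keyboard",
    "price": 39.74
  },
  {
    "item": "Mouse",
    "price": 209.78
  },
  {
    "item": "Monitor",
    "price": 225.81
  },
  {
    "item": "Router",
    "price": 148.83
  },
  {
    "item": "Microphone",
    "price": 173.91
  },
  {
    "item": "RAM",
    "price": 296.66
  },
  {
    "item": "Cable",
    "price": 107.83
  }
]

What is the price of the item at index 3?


Array index 3 -> Router
price = 148.83

ANSWER: 148.83


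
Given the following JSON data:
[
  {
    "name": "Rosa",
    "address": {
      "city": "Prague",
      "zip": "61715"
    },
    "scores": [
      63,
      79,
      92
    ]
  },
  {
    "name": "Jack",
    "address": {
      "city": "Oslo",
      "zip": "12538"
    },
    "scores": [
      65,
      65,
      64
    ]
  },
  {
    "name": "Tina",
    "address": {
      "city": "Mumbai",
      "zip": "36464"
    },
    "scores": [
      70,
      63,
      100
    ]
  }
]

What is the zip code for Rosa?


Path: records[0].address.zip
Value: 61715

ANSWER: 61715


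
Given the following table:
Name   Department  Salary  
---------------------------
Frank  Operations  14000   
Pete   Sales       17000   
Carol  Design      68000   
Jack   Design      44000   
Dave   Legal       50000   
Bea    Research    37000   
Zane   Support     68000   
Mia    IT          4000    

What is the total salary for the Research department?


Research department members:
  Bea: 37000
Total = 37000 = 37000

ANSWER: 37000


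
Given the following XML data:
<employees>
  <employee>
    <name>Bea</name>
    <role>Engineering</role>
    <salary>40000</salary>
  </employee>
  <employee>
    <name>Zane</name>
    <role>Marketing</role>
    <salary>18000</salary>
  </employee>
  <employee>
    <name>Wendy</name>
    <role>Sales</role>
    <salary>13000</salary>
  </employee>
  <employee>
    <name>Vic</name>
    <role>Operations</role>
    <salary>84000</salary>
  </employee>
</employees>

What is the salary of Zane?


Searching for <employee> with <name>Zane</name>
Found at position 2
<salary>18000</salary>

ANSWER: 18000


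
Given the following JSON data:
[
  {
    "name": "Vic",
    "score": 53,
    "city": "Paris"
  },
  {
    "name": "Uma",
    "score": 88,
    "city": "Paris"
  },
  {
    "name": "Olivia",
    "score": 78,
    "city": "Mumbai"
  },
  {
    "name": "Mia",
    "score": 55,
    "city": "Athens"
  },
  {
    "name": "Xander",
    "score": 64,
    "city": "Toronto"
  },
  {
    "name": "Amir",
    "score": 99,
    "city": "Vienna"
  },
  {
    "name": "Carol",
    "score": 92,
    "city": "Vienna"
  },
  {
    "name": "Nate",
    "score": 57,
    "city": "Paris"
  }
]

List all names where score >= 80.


Filtering records where score >= 80:
  Vic (score=53) -> no
  Uma (score=88) -> YES
  Olivia (score=78) -> no
  Mia (score=55) -> no
  Xander (score=64) -> no
  Amir (score=99) -> YES
  Carol (score=92) -> YES
  Nate (score=57) -> no


ANSWER: Uma, Amir, Carol


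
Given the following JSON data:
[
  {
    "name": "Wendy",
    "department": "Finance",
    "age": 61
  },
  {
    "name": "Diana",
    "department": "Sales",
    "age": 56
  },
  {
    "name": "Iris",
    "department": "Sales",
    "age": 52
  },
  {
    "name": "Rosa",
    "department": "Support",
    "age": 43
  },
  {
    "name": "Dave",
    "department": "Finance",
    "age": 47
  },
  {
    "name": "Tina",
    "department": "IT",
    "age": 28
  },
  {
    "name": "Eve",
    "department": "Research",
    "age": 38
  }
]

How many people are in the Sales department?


Scanning records for department = Sales
  Record 1: Diana
  Record 2: Iris
Count: 2

ANSWER: 2


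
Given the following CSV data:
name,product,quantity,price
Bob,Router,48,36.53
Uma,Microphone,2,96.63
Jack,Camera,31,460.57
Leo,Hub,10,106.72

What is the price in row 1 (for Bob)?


Row 1: Bob
Column 'price' = 36.53

ANSWER: 36.53


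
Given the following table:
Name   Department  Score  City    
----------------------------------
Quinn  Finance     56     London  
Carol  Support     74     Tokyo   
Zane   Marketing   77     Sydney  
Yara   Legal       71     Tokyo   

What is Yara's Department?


Row 4: Yara
Department = Legal

ANSWER: Legal


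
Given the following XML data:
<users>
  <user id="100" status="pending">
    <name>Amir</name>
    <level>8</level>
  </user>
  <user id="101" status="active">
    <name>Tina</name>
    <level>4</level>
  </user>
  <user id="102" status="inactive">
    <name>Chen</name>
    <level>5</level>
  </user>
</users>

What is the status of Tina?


Finding user with name = Tina
user id="101" status="active"

ANSWER: active


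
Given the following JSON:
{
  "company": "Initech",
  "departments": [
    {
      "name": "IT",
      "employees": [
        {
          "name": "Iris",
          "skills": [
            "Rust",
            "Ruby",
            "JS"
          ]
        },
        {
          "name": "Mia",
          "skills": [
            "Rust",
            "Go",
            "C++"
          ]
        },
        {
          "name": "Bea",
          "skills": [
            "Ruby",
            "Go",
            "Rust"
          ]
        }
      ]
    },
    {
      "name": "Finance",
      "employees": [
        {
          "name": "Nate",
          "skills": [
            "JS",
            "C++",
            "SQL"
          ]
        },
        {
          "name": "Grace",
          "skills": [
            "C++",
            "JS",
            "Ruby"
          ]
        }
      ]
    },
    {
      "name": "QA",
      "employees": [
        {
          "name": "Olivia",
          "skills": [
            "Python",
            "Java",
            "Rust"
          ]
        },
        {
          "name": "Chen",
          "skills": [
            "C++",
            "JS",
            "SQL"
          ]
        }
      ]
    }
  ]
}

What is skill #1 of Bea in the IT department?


Path: departments[0].employees[2].skills[0]
Value: Ruby

ANSWER: Ruby


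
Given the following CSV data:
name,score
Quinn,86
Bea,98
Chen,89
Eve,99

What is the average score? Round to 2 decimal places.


Scores: 86, 98, 89, 99
Sum = 372
Count = 4
Average = 372 / 4 = 93.00

ANSWER: 93.00


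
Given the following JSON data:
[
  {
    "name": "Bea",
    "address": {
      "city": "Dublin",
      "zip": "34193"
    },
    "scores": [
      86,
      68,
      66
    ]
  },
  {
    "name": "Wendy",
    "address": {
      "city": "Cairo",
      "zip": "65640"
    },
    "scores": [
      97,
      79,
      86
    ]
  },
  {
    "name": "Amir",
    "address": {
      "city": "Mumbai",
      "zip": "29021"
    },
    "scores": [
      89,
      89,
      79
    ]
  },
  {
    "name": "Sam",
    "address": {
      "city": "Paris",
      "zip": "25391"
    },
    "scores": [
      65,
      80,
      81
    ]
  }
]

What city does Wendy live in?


Path: records[1].address.city
Value: Cairo

ANSWER: Cairo


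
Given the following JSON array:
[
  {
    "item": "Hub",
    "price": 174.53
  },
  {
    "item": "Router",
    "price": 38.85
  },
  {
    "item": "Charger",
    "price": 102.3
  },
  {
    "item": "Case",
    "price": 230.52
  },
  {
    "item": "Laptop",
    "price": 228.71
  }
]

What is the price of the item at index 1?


Array index 1 -> Router
price = 38.85

ANSWER: 38.85
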